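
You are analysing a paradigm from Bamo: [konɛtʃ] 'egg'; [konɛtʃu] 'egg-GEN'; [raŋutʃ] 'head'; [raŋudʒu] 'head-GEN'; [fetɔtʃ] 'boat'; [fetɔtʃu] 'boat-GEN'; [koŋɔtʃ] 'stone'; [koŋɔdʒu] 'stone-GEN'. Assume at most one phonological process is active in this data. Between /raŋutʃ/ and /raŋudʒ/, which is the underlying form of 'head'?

/raŋudʒ/

The root 'head' surfaces as [raŋutʃ] and [raŋudʒu], with a stem-final [tʃ] ~ [dʒ] alternation.
Compare 'egg', with invariant [tʃ] in [konɛtʃ] and [konɛtʃu]: an analysis with underlying /tʃ/ and a rule producing [dʒ] before the GEN suffix would wrongly predict alternation here too.
Therefore /dʒ/ is basic and [tʃ] is derived by word-final obstruent devoicing (voiced obstruents become voiceless word-finally).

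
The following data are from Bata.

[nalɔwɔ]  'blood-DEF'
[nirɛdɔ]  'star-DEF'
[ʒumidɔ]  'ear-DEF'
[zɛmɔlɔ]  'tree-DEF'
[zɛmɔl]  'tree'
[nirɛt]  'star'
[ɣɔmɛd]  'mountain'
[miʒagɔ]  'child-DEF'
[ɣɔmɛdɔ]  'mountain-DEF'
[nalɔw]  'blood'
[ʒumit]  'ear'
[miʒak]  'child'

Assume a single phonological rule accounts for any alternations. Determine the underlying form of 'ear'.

/ʒumit/

'ear' shows [t] ~ [d] at the end of the stem ([ʒumit] vs [ʒumidɔ]).
But 'mountain' keeps [d] in both environments ([ɣɔmɛd], [ɣɔmɛdɔ]), so there is no rule changing /d/ to [t] in isolation.
So /t/ is underlying, and a rule of intervocalic voicing — voiceless stops become voiced between vowels — gives [d].
The underlying form of 'ear' is therefore /ʒumit/.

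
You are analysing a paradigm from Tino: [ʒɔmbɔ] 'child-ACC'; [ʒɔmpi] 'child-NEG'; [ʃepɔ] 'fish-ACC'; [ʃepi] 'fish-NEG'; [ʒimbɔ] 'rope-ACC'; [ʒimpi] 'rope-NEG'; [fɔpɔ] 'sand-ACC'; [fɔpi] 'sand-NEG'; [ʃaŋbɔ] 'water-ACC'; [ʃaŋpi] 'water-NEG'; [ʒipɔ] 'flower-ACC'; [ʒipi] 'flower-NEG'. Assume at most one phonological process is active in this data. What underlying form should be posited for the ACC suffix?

/-bɔ/

The ACC suffix surfaces as [-bɔ] and [-pɔ], depending on the final segment of the stem.
The NEG suffix, which begins with [p], is invariant after every stem; so [p] is not altered by any rule here.
So the underlying form is /-bɔ/, and voiced stops become voiceless after a vowel.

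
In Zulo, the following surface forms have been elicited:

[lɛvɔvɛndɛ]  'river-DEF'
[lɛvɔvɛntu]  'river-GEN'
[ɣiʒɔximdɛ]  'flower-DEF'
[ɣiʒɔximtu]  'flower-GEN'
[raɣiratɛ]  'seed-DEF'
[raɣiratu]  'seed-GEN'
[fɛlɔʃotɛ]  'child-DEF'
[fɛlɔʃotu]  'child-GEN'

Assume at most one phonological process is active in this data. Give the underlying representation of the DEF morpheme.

The DEF morpheme has two allomorphs, [-dɛ] and [-tɛ].
By contrast the GEN suffix keeps its initial [t] throughout — that segment must be underlying.
So the underlying form is /-dɛ/, and voiced stops become voiceless after a vowel.

/-dɛ/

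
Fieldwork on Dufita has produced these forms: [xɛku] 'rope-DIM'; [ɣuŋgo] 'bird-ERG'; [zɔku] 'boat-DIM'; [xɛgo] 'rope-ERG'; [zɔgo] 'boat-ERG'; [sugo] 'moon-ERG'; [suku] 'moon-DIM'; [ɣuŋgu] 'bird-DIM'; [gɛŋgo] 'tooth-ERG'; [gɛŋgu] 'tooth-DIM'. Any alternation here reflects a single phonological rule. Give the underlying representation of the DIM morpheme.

/-ku/

The DIM suffix surfaces as [-gu] and [-ku], depending on the final segment of the stem.
The ERG suffix, which begins with [g], is invariant after every stem; so [g] is not altered by any rule here.
So the underlying form is /-ku/, and voiceless stops become voiced after a nasal.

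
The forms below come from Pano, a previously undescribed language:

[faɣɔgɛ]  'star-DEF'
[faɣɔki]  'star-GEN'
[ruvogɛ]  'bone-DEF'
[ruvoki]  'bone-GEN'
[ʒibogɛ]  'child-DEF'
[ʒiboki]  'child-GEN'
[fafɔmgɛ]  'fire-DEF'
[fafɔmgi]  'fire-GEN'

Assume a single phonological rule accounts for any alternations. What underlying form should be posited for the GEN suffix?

/-ki/

The GEN morpheme has two allomorphs, [-gi] and [-ki].
By contrast the DEF suffix keeps its initial [g] throughout — that segment must be underlying.
The GEN suffix is therefore /-ki/ underlyingly, with post-nasal voicing: voiceless stops become voiced after a nasal.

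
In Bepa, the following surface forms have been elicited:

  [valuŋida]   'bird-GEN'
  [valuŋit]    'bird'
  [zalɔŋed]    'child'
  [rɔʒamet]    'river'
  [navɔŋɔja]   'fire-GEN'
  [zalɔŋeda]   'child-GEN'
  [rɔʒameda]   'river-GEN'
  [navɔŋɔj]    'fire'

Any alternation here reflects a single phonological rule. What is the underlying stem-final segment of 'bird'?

'bird' shows [d] ~ [t] at the end of the stem ([valuŋida] vs [valuŋit]).
But 'child' keeps [d] in both environments ([zalɔŋeda], [zalɔŋed]), so there is no rule changing /d/ to [t] in isolation.
So /t/ is underlying, and a rule of intervocalic voicing — voiceless stops become voiced between vowels — gives [d].

/t/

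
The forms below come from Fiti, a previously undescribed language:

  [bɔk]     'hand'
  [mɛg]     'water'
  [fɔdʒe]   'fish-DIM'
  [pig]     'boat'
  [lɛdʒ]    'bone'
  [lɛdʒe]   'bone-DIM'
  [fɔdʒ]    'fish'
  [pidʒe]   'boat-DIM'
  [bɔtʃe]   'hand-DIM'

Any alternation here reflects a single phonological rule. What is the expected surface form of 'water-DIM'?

[mɛdʒe]

'boat' shows [dʒ] ~ [g] at the end of the stem ([pidʒe] vs [pig]).
The stem 'bone' ([lɛdʒe], [lɛdʒ]) shows [dʒ] unchanged in both environments, so [dʒ] cannot be basic with [g] derived in isolation.
Therefore /g/ is basic and [dʒ] is derived by palatalization before a front vowel (/k/ and /g/ become palato-alveolar [tʃ] and [dʒ] before a front vowel).
The one attested form of 'water', [mɛg], shows underlying /mɛg/. Applying the same rule before a front vowel gives [mɛdʒe].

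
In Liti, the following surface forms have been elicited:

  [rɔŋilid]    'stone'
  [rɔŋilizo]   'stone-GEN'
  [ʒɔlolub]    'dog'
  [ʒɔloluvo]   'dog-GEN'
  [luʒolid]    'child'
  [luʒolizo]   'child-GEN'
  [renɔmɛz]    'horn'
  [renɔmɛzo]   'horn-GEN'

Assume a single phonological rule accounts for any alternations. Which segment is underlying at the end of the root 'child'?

/d/

The root 'child' surfaces as [luʒolid] and [luʒolizo], with a stem-final [d] ~ [z] alternation.
The stem 'horn' ([renɔmɛz], [renɔmɛzo]) shows [z] unchanged in both environments, so [z] cannot be basic with [d] derived in isolation.
So /d/ is underlying, and a rule of intervocalic spirantization — voiced stops become fricatives between vowels — gives [z].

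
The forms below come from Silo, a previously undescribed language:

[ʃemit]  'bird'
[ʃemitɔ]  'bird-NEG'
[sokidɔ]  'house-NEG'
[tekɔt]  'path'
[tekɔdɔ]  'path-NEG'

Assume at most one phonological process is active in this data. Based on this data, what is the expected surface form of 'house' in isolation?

[sokit]

In [tekɔt] and [tekɔdɔ] the final segment of 'path' alternates: [t] ~ [d].
If /t/ were underlying and a rule turned it into [d] before the NEG suffix, 'bird' would also alternate; but it has [t] in both [ʃemit] and [ʃemitɔ].
The underlying segment must be /d/; voiced obstruents become voiceless word-finally, yielding [t] there.
From [sokidɔ] the stem 'house' is /sokid/; word-finally this yields [sokit].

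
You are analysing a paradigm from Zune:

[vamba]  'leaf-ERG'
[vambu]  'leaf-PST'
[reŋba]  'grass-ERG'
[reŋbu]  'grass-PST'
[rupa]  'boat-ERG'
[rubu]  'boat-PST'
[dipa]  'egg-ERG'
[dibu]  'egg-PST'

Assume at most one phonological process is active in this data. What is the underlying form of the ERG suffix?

/-pa/

The ERG suffix surfaces as [-ba] and [-pa], depending on the final segment of the stem.
The PST suffix, which begins with [b], is invariant after every stem; so [b] is not altered by any rule here.
So the underlying form is /-pa/, and voiceless stops become voiced after a nasal.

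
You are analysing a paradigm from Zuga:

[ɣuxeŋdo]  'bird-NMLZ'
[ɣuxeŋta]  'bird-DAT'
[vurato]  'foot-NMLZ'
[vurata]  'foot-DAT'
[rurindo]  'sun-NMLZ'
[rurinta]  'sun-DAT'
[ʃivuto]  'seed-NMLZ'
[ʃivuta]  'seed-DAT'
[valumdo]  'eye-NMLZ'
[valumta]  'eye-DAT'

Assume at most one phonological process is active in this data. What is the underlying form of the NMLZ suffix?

/-do/

The NMLZ morpheme has two allomorphs, [-do] and [-to].
By contrast the DAT suffix keeps its initial [t] throughout — that segment must be underlying.
The NMLZ suffix is therefore /-do/ underlyingly, with post-vocalic devoicing: voiced stops become voiceless after a vowel.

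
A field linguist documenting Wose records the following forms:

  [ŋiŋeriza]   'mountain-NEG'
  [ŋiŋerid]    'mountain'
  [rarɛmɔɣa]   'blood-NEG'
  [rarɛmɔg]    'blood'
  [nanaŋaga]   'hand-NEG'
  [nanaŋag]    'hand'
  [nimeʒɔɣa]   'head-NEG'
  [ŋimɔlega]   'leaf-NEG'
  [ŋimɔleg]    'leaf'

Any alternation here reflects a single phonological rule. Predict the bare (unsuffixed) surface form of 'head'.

'blood' shows [ɣ] ~ [g] at the end of the stem ([rarɛmɔɣa] vs [rarɛmɔg]).
The stem 'leaf' ([ŋimɔlega], [ŋimɔleg]) shows [g] unchanged in both environments, so [g] cannot be basic with [ɣ] derived before the NEG suffix.
The underlying segment must be /ɣ/; voiced fricatives become stops word-finally, yielding [g] there.
The one attested form of 'head', [nimeʒɔɣa], shows underlying /nimeʒɔɣ/. Applying the same rule word-finally gives [nimeʒɔg].

[nimeʒɔg]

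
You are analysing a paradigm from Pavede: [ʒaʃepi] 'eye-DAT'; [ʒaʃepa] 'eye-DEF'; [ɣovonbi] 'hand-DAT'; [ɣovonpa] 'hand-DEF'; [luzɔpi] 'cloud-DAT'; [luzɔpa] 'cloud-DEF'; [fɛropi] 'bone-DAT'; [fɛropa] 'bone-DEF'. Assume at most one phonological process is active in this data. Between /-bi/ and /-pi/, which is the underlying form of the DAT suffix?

The DAT morpheme has two allomorphs, [-bi] and [-pi].
By contrast the DEF suffix keeps its initial [p] throughout — that segment must be underlying.
So the underlying form is /-bi/, and voiced stops become voiceless after a vowel.

/-bi/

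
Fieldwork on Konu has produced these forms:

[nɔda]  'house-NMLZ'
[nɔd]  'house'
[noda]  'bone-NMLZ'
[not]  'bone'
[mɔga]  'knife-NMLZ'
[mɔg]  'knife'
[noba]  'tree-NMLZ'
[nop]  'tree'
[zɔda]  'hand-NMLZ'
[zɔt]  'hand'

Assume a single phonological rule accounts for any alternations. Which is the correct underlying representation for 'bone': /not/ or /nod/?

/not/

The stem for 'bone' ends in [d] in [noda] but [t] in [not].
Compare 'house', with invariant [d] in [nɔda] and [nɔd]: an analysis with underlying /d/ and a rule producing [t] in isolation would wrongly predict alternation here too.
So /t/ is underlying, and a rule of intervocalic voicing — voiceless stops become voiced between vowels — gives [d].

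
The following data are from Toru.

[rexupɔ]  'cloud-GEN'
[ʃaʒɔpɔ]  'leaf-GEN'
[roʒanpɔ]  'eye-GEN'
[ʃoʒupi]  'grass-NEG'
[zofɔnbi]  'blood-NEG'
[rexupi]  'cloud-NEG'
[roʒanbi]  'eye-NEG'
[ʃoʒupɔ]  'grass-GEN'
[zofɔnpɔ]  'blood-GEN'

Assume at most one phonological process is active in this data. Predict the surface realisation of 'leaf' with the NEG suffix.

The NEG morpheme has two allomorphs, [-bi] and [-pi].
By contrast the GEN suffix keeps its initial [p] throughout — that segment must be underlying.
The NEG suffix is therefore /-bi/ underlyingly, with post-vocalic devoicing: voiced stops become voiceless after a vowel.
After 'leaf', which ends in a vowel, the suffix surfaces as [-pi], giving [ʃaʒɔpi].

[ʃaʒɔpi]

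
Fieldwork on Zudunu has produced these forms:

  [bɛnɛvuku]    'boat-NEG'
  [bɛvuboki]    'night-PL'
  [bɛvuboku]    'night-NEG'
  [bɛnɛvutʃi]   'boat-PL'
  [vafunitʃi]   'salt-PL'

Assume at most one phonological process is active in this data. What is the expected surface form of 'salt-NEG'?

[vafuniku]

The root 'boat' surfaces as [bɛnɛvutʃi] and [bɛnɛvuku], with a stem-final [tʃ] ~ [k] alternation.
The stem 'night' ([bɛvuboki], [bɛvuboku]) shows [k] unchanged in both environments, so [k] cannot be basic with [tʃ] derived before the PL suffix.
The underlying segment must be /tʃ/; palato-alveolar /tʃ/ becomes [k] when no front vowel follows, yielding [k] there.
The one attested form of 'salt', [vafunitʃi], shows underlying /vafunitʃ/. Applying the same rule when no front vowel follows gives [vafuniku].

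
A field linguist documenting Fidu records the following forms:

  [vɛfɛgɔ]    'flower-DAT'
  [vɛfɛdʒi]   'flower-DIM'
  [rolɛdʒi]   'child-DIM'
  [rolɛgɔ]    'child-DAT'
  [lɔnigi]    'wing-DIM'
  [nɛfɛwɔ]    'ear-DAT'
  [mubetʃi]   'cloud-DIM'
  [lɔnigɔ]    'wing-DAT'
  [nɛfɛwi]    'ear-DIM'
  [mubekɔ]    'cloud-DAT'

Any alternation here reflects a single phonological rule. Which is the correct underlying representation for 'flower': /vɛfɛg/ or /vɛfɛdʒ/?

/vɛfɛdʒ/

The root 'flower' surfaces as [vɛfɛdʒi] and [vɛfɛgɔ], with a stem-final [dʒ] ~ [g] alternation.
If /g/ were underlying and a rule turned it into [dʒ] before the DIM suffix, 'wing' would also alternate; but it has [g] in both [lɔnigi] and [lɔnigɔ].
Therefore /dʒ/ is basic and [g] is derived by depalatalization (palato-alveolar /tʃ/ and /dʒ/ become [k] and [g] when no front vowel follows).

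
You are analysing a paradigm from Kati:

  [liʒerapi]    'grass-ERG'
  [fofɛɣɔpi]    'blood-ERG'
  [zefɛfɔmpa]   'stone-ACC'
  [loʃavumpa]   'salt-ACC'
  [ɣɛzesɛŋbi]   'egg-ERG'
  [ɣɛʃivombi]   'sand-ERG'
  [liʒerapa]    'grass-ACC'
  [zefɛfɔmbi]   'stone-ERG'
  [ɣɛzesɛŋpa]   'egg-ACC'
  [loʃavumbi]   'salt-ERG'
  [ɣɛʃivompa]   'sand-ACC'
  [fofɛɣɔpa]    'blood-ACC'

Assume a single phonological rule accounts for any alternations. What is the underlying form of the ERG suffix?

/-bi/

The ERG suffix surfaces as [-bi] and [-pi], depending on the final segment of the stem.
The ACC suffix, which begins with [p], is invariant after every stem; so [p] is not altered by any rule here.
The ERG suffix is therefore /-bi/ underlyingly, with post-vocalic devoicing: voiced stops become voiceless after a vowel.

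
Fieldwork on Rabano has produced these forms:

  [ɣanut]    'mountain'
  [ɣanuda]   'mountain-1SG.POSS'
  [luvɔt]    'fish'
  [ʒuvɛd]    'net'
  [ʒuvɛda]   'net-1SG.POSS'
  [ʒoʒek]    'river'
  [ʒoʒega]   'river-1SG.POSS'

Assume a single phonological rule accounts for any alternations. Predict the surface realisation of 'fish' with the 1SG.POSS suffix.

'mountain' shows [t] ~ [d] at the end of the stem ([ɣanut] vs [ɣanuda]).
But 'net' keeps [d] in both environments ([ʒuvɛd], [ʒuvɛda]), so there is no rule changing /d/ to [t] in isolation.
The underlying segment must be /t/; voiceless stops become voiced between vowels, yielding [d] there.
The one attested form of 'fish', [luvɔt], shows underlying /luvɔt/. Applying the same rule between vowels gives [luvɔda].

[luvɔda]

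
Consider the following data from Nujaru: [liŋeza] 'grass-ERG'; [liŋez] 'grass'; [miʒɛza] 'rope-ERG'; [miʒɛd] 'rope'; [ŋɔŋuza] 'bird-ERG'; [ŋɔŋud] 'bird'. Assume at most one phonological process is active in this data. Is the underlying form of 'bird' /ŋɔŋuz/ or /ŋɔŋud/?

/ŋɔŋud/

In [ŋɔŋuza] and [ŋɔŋud] the final segment of 'bird' alternates: [z] ~ [d].
Compare 'grass', with invariant [z] in [liŋeza] and [liŋez]: an analysis with underlying /z/ and a rule producing [d] in isolation would wrongly predict alternation here too.
So /d/ is underlying, and a rule of intervocalic spirantization — voiced stops become fricatives between vowels — gives [z].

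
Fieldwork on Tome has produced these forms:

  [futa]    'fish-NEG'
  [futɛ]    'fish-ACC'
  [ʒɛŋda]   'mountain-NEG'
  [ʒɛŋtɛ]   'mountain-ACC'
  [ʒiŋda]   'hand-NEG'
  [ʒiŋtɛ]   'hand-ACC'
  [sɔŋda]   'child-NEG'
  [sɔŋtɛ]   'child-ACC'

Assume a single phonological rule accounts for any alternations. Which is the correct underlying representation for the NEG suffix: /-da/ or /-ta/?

/-da/

The NEG suffix surfaces as [-da] and [-ta], depending on the final segment of the stem.
By contrast the ACC suffix keeps its initial [t] throughout — that segment must be underlying.
So the underlying form is /-da/, and voiced stops become voiceless after a vowel.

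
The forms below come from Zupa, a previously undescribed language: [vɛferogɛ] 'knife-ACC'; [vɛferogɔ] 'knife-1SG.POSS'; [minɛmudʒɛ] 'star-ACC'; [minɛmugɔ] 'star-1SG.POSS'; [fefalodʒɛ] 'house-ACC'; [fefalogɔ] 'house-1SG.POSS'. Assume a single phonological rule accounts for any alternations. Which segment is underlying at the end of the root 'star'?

The root 'star' surfaces as [minɛmudʒɛ] and [minɛmugɔ], with a stem-final [dʒ] ~ [g] alternation.
Compare 'knife', with invariant [g] in [vɛferogɛ] and [vɛferogɔ]: an analysis with underlying /g/ and a rule producing [dʒ] before the ACC suffix would wrongly predict alternation here too.
Therefore /dʒ/ is basic and [g] is derived by depalatalization (palato-alveolar /dʒ/ becomes [g] when no front vowel follows).

/dʒ/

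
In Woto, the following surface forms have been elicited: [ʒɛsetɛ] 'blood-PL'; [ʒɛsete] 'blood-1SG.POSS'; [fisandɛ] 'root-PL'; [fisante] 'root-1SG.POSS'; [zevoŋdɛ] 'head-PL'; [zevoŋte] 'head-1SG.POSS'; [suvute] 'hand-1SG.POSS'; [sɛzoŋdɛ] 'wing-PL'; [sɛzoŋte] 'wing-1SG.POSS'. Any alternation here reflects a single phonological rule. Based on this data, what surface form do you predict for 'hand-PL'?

[suvutɛ]

The PL morpheme has two allomorphs, [-dɛ] and [-tɛ].
By contrast the 1SG.POSS suffix keeps its initial [t] throughout — that segment must be underlying.
So the underlying form is /-dɛ/, and voiced stops become voiceless after a vowel.
After 'hand', which ends in a vowel, the suffix surfaces as [-tɛ], giving [suvutɛ].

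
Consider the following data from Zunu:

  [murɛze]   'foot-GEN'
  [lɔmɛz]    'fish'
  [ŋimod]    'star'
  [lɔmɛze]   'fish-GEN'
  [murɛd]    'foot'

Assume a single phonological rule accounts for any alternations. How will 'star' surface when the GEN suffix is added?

In [murɛd] and [murɛze] the final segment of 'foot' alternates: [d] ~ [z].
If /z/ were underlying and a rule turned it into [d] in isolation, 'fish' would also alternate; but it has [z] in both [lɔmɛz] and [lɔmɛze].
The alternation reflects intervocalic spirantization: voiced stops become fricatives between vowels. /d/ is underlying.
The one attested form of 'star', [ŋimod], shows underlying /ŋimod/. Applying the same rule between vowels gives [ŋimoze].

[ŋimoze]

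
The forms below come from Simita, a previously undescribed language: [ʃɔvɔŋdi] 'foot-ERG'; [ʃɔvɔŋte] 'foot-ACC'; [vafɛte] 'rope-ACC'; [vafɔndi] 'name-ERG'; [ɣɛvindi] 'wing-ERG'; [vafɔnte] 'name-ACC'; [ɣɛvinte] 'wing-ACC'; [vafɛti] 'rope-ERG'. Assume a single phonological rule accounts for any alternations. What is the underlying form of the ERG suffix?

/-di/

The ERG suffix surfaces as [-di] and [-ti], depending on the final segment of the stem.
By contrast the ACC suffix keeps its initial [t] throughout — that segment must be underlying.
So the underlying form is /-di/, and voiced stops become voiceless after a vowel.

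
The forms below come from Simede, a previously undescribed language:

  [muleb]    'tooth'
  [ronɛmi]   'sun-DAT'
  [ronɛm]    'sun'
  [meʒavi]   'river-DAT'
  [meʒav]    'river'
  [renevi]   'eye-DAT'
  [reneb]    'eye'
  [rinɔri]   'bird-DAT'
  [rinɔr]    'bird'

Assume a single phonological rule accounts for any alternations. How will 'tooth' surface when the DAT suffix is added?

'eye' shows [v] ~ [b] at the end of the stem ([renevi] vs [reneb]).
The stem 'river' ([meʒavi], [meʒav]) shows [v] unchanged in both environments, so [v] cannot be basic with [b] derived in isolation.
So /b/ is underlying, and a rule of intervocalic spirantization — voiced stops become fricatives between vowels — gives [v].
The one attested form of 'tooth', [muleb], shows underlying /muleb/. Applying the same rule between vowels gives [mulevi].

[mulevi]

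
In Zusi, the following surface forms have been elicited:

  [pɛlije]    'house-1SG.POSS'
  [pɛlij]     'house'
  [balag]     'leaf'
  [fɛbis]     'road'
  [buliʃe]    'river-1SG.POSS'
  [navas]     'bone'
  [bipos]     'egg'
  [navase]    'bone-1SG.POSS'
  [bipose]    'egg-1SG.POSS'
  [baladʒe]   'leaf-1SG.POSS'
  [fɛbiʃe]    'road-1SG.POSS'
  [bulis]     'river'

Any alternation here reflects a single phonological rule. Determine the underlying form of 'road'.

In [fɛbis] and [fɛbiʃe] the final segment of 'road' alternates: [s] ~ [ʃ].
If /s/ were underlying and a rule turned it into [ʃ] before the 1SG.POSS suffix, 'bone' would also alternate; but it has [s] in both [navas] and [navase].
The underlying segment must be /ʃ/; palato-alveolar /dʒ/ and /ʃ/ become [g] and [s] when no front vowel follows, yielding [s] there.
The underlying form of 'road' is therefore /fɛbiʃ/.

/fɛbiʃ/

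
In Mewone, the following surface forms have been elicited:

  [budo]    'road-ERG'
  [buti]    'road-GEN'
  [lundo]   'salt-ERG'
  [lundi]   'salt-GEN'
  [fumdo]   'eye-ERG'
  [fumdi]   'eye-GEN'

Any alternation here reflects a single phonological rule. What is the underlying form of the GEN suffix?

/-ti/

The GEN morpheme has two allomorphs, [-di] and [-ti].
By contrast the ERG suffix keeps its initial [d] throughout — that segment must be underlying.
The GEN suffix is therefore /-ti/ underlyingly, with post-nasal voicing: voiceless stops become voiced after a nasal.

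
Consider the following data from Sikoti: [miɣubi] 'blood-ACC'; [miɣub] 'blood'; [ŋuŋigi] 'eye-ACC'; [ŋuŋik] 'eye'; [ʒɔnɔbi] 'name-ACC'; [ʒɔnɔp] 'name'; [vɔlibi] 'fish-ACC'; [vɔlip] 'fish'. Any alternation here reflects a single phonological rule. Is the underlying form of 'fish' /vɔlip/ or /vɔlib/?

/vɔlip/

'fish' shows [b] ~ [p] at the end of the stem ([vɔlibi] vs [vɔlip]).
If /b/ were underlying and a rule turned it into [p] in isolation, 'blood' would also alternate; but it has [b] in both [miɣubi] and [miɣub].
The alternation reflects intervocalic voicing: voiceless stops become voiced between vowels. /p/ is underlying.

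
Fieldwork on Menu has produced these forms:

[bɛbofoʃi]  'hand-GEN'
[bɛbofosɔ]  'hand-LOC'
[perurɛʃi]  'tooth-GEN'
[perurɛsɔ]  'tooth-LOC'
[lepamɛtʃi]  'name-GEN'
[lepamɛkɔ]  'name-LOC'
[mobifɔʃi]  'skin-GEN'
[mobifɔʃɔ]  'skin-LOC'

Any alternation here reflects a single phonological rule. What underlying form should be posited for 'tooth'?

/perurɛs/

The stem for 'tooth' ends in [ʃ] in [perurɛʃi] but [s] in [perurɛsɔ].
If /ʃ/ were underlying and a rule turned it into [s] before the LOC suffix, 'skin' would also alternate; but it has [ʃ] in both [mobifɔʃi] and [mobifɔʃɔ].
So /s/ is underlying, and a rule of palatalization before a front vowel — /k/ and /s/ become palato-alveolar [tʃ] and [ʃ] before a front vowel — gives [ʃ].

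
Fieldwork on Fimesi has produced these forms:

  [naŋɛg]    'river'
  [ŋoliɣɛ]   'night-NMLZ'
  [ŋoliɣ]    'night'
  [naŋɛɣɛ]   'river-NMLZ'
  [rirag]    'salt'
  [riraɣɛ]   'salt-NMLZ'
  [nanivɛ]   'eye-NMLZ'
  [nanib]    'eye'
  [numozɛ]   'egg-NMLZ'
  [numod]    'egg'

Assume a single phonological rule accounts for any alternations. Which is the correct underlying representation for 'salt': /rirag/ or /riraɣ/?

In [rirag] and [riraɣɛ] the final segment of 'salt' alternates: [g] ~ [ɣ].
But 'night' keeps [ɣ] in both environments ([ŋoliɣ], [ŋoliɣɛ]), so there is no rule changing /ɣ/ to [g] in isolation.
The underlying segment must be /g/; voiced stops become fricatives between vowels, yielding [ɣ] there.

/rirag/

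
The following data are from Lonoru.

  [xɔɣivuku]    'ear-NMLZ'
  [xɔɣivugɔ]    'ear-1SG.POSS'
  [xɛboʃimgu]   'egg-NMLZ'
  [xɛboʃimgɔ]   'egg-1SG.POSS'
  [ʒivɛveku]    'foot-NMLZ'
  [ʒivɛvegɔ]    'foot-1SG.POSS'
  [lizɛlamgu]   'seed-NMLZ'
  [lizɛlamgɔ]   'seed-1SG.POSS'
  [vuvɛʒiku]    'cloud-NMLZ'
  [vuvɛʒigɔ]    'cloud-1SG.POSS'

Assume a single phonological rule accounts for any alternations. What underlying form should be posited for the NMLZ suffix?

The NMLZ suffix surfaces as [-gu] and [-ku], depending on the final segment of the stem.
By contrast the 1SG.POSS suffix keeps its initial [g] throughout — that segment must be underlying.
The NMLZ suffix is therefore /-ku/ underlyingly, with post-nasal voicing: voiceless stops become voiced after a nasal.

/-ku/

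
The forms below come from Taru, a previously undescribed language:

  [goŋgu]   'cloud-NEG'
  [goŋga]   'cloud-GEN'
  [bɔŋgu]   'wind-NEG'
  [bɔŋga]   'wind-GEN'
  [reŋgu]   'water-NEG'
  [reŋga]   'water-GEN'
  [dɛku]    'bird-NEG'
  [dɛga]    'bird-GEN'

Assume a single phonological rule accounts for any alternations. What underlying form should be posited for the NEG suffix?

/-ku/

The NEG morpheme has two allomorphs, [-gu] and [-ku].
By contrast the GEN suffix keeps its initial [g] throughout — that segment must be underlying.
So the underlying form is /-ku/, and voiceless stops become voiced after a nasal.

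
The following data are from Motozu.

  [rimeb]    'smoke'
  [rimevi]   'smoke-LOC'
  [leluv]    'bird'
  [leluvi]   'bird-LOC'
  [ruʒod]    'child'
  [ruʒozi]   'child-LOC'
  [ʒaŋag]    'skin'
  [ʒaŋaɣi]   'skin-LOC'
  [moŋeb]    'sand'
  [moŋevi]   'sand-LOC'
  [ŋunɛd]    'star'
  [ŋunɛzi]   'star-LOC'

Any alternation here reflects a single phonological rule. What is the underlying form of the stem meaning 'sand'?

'sand' shows [b] ~ [v] at the end of the stem ([moŋeb] vs [moŋevi]).
The stem 'bird' ([leluv], [leluvi]) shows [v] unchanged in both environments, so [v] cannot be basic with [b] derived in isolation.
The underlying segment must be /b/; voiced stops become fricatives between vowels, yielding [v] there.
Hence 'sand' is /moŋeb/ underlyingly.

/moŋeb/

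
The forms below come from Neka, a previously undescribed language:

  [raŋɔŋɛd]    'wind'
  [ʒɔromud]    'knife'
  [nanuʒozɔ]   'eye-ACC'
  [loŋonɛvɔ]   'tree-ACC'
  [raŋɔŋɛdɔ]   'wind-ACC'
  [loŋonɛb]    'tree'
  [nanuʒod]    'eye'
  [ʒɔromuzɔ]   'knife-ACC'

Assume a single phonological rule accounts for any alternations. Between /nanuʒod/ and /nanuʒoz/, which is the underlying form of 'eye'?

'eye' shows [z] ~ [d] at the end of the stem ([nanuʒozɔ] vs [nanuʒod]).
If /d/ were underlying and a rule turned it into [z] before the ACC suffix, 'wind' would also alternate; but it has [d] in both [raŋɔŋɛdɔ] and [raŋɔŋɛd].
So /z/ is underlying, and a rule of word-final hardening — voiced fricatives become stops word-finally — gives [d].

/nanuʒoz/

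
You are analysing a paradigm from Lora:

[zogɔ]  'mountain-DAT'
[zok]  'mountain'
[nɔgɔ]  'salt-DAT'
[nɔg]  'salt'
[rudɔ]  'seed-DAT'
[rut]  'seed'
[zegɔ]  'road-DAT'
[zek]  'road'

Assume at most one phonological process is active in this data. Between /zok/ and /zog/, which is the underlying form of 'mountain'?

/zok/

In [zogɔ] and [zok] the final segment of 'mountain' alternates: [g] ~ [k].
If /g/ were underlying and a rule turned it into [k] in isolation, 'salt' would also alternate; but it has [g] in both [nɔgɔ] and [nɔg].
So /k/ is underlying, and a rule of intervocalic voicing — voiceless stops become voiced between vowels — gives [g].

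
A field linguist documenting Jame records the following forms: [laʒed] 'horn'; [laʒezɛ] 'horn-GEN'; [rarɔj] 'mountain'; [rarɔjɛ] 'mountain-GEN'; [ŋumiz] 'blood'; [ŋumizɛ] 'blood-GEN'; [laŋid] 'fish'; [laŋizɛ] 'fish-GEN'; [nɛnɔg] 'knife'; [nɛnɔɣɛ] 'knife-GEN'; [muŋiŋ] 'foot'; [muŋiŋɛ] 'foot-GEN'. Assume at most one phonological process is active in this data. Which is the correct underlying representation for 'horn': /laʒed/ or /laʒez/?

The root 'horn' surfaces as [laʒed] and [laʒezɛ], with a stem-final [d] ~ [z] alternation.
If /z/ were underlying and a rule turned it into [d] in isolation, 'blood' would also alternate; but it has [z] in both [ŋumiz] and [ŋumizɛ].
Therefore /d/ is basic and [z] is derived by intervocalic spirantization (voiced stops become fricatives between vowels).

/laʒed/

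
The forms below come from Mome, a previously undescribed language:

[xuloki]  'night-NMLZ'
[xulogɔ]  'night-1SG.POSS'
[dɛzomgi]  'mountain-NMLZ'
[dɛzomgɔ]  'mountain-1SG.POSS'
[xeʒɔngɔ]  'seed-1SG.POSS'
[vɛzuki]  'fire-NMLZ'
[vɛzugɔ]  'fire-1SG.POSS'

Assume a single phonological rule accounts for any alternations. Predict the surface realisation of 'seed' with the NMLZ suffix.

The NMLZ morpheme has two allomorphs, [-gi] and [-ki].
The 1SG.POSS suffix, which begins with [g], is invariant after every stem; so [g] is not altered by any rule here.
So the underlying form is /-ki/, and voiceless stops become voiced after a nasal.
After 'seed', which ends in a nasal, the suffix surfaces as [-gi], giving [xeʒɔngi].

[xeʒɔngi]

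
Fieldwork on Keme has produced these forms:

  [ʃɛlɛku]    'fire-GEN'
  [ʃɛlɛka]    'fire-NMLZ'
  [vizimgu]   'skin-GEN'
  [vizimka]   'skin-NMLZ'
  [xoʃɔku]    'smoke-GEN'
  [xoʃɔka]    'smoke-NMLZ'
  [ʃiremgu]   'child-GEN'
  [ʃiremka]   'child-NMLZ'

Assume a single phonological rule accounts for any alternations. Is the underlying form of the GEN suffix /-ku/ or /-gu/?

/-gu/

The GEN suffix surfaces as [-gu] and [-ku], depending on the final segment of the stem.
By contrast the NMLZ suffix keeps its initial [k] throughout — that segment must be underlying.
The GEN suffix is therefore /-gu/ underlyingly, with post-vocalic devoicing: voiced stops become voiceless after a vowel.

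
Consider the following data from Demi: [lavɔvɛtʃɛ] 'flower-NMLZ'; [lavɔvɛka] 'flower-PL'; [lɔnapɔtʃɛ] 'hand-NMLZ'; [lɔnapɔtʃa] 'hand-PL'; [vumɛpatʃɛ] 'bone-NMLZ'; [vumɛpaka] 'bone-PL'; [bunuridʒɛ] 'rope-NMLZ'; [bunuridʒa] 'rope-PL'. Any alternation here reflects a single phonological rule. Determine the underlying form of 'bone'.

The stem for 'bone' ends in [tʃ] in [vumɛpatʃɛ] but [k] in [vumɛpaka].
Compare 'hand', with invariant [tʃ] in [lɔnapɔtʃɛ] and [lɔnapɔtʃa]: an analysis with underlying /tʃ/ and a rule producing [k] before the PL suffix would wrongly predict alternation here too.
Therefore /k/ is basic and [tʃ] is derived by palatalization before a front vowel (/k/ becomes palato-alveolar [tʃ] before a front vowel).
The underlying form of 'bone' is therefore /vumɛpak/.

/vumɛpak/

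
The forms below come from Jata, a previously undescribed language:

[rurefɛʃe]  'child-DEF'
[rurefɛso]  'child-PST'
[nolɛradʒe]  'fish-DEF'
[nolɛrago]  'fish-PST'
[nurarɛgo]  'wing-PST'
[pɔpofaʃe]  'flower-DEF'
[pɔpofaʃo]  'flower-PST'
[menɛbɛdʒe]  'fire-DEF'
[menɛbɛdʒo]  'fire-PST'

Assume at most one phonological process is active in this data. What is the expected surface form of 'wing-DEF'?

The stem for 'fish' ends in [dʒ] in [nolɛradʒe] but [g] in [nolɛrago].
But 'fire' keeps [dʒ] in both environments ([menɛbɛdʒe], [menɛbɛdʒo]), so there is no rule changing /dʒ/ to [g] before the PST suffix.
The alternation reflects palatalization before a front vowel: /g/ and /s/ become palato-alveolar [dʒ] and [ʃ] before a front vowel. /g/ is underlying.
The one attested form of 'wing', [nurarɛgo], shows underlying /nurarɛg/. Applying the same rule before a front vowel gives [nurarɛdʒe].

[nurarɛdʒe]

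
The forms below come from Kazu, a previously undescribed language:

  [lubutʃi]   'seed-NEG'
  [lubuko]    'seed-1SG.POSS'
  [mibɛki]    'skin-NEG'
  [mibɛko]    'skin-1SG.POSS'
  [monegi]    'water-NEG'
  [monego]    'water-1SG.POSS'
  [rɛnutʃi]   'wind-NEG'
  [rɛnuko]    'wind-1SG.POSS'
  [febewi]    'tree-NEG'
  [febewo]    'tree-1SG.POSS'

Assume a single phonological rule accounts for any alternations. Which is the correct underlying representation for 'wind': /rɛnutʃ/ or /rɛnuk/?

The root 'wind' surfaces as [rɛnutʃi] and [rɛnuko], with a stem-final [tʃ] ~ [k] alternation.
But 'skin' keeps [k] in both environments ([mibɛki], [mibɛko]), so there is no rule changing /k/ to [tʃ] before the NEG suffix.
The alternation reflects depalatalization: palato-alveolar /tʃ/ becomes [k] when no front vowel follows. /tʃ/ is underlying.

/rɛnutʃ/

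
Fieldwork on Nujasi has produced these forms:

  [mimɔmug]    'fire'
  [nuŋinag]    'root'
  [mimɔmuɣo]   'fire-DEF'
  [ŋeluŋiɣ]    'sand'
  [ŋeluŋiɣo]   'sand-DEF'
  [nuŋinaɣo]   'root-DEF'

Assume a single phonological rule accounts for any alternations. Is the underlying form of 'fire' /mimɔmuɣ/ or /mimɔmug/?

'fire' shows [ɣ] ~ [g] at the end of the stem ([mimɔmuɣo] vs [mimɔmug]).
Compare 'sand', with invariant [ɣ] in [ŋeluŋiɣo] and [ŋeluŋiɣ]: an analysis with underlying /ɣ/ and a rule producing [g] in isolation would wrongly predict alternation here too.
Therefore /g/ is basic and [ɣ] is derived by intervocalic spirantization (voiced stops become fricatives between vowels).

/mimɔmug/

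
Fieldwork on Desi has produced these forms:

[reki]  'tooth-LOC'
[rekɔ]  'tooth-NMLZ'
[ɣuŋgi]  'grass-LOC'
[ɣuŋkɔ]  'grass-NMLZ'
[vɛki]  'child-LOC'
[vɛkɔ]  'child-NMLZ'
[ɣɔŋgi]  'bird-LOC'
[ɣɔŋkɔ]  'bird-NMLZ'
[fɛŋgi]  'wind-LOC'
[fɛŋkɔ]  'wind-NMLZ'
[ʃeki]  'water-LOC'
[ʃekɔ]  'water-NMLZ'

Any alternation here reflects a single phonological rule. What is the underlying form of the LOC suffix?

The LOC morpheme has two allomorphs, [-gi] and [-ki].
By contrast the NMLZ suffix keeps its initial [k] throughout — that segment must be underlying.
The LOC suffix is therefore /-gi/ underlyingly, with post-vocalic devoicing: voiced stops become voiceless after a vowel.

/-gi/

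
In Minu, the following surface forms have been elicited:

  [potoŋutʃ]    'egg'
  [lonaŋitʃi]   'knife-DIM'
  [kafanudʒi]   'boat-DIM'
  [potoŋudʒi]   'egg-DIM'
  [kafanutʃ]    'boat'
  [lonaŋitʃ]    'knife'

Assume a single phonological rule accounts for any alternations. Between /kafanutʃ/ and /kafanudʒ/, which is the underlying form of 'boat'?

The root 'boat' surfaces as [kafanudʒi] and [kafanutʃ], with a stem-final [dʒ] ~ [tʃ] alternation.
Compare 'knife', with invariant [tʃ] in [lonaŋitʃi] and [lonaŋitʃ]: an analysis with underlying /tʃ/ and a rule producing [dʒ] before the DIM suffix would wrongly predict alternation here too.
The underlying segment must be /dʒ/; voiced obstruents become voiceless word-finally, yielding [tʃ] there.

/kafanudʒ/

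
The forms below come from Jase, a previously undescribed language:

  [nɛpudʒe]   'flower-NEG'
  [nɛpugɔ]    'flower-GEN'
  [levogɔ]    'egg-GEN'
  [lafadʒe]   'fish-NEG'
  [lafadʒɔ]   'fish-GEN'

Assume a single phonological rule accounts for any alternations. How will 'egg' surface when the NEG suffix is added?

[levodʒe]

'flower' shows [dʒ] ~ [g] at the end of the stem ([nɛpudʒe] vs [nɛpugɔ]).
If /dʒ/ were underlying and a rule turned it into [g] before the GEN suffix, 'fish' would also alternate; but it has [dʒ] in both [lafadʒe] and [lafadʒɔ].
Therefore /g/ is basic and [dʒ] is derived by palatalization before a front vowel (/g/ becomes palato-alveolar [dʒ] before a front vowel).
From [levogɔ] the stem 'egg' is /levog/; before a front vowel this yields [levodʒe].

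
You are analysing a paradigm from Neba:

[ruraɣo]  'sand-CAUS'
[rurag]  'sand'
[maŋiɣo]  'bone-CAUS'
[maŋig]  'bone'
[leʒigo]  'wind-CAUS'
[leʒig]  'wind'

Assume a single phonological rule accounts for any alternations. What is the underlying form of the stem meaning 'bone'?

/maŋiɣ/

'bone' shows [ɣ] ~ [g] at the end of the stem ([maŋiɣo] vs [maŋig]).
Compare 'wind', with invariant [g] in [leʒigo] and [leʒig]: an analysis with underlying /g/ and a rule producing [ɣ] before the CAUS suffix would wrongly predict alternation here too.
The underlying segment must be /ɣ/; voiced fricatives become stops word-finally, yielding [g] there.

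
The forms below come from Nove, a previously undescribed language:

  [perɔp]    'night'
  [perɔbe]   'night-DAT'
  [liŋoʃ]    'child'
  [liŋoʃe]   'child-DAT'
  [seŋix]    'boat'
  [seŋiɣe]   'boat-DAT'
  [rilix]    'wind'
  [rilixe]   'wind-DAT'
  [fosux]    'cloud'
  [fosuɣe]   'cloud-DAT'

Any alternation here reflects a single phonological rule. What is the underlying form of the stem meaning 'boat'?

The root 'boat' surfaces as [seŋix] and [seŋiɣe], with a stem-final [x] ~ [ɣ] alternation.
But 'wind' keeps [x] in both environments ([rilix], [rilixe]), so there is no rule changing /x/ to [ɣ] before the DAT suffix.
Therefore /ɣ/ is basic and [x] is derived by word-final obstruent devoicing (voiced obstruents become voiceless word-finally).
Hence 'boat' is /seŋiɣ/ underlyingly.

/seŋiɣ/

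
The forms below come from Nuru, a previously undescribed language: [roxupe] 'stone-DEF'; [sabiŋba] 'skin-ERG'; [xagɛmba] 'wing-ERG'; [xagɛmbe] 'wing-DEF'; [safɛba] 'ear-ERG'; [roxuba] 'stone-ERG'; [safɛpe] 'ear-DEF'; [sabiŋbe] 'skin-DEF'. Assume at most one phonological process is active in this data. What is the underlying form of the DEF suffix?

/-pe/

The DEF morpheme has two allomorphs, [-be] and [-pe].
The ERG suffix, which begins with [b], is invariant after every stem; so [b] is not altered by any rule here.
So the underlying form is /-pe/, and voiceless stops become voiced after a nasal.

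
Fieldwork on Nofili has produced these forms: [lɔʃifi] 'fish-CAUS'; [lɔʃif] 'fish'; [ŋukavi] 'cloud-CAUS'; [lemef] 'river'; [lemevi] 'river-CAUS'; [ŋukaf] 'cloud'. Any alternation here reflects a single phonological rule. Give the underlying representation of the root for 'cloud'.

'cloud' shows [f] ~ [v] at the end of the stem ([ŋukaf] vs [ŋukavi]).
If /f/ were underlying and a rule turned it into [v] before the CAUS suffix, 'fish' would also alternate; but it has [f] in both [lɔʃif] and [lɔʃifi].
So /v/ is underlying, and a rule of word-final obstruent devoicing — voiced obstruents become voiceless word-finally — gives [f].

/ŋukav/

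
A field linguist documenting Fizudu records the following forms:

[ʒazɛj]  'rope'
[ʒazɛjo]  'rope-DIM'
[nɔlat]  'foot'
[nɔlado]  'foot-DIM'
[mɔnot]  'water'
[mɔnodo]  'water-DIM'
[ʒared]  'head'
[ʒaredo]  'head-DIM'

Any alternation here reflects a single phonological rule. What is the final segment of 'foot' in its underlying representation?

/t/

The stem for 'foot' ends in [t] in [nɔlat] but [d] in [nɔlado].
But 'head' keeps [d] in both environments ([ʒared], [ʒaredo]), so there is no rule changing /d/ to [t] in isolation.
Therefore /t/ is basic and [d] is derived by intervocalic voicing (voiceless stops become voiced between vowels).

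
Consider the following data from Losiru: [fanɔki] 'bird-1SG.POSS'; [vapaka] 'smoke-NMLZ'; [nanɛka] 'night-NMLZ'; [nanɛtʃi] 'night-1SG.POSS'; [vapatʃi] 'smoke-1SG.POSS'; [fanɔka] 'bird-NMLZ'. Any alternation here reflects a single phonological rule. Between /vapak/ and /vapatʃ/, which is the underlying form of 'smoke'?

The stem for 'smoke' ends in [tʃ] in [vapatʃi] but [k] in [vapaka].
The stem 'bird' ([fanɔki], [fanɔka]) shows [k] unchanged in both environments, so [k] cannot be basic with [tʃ] derived before the 1SG.POSS suffix.
The alternation reflects depalatalization: palato-alveolar /tʃ/ becomes [k] when no front vowel follows. /tʃ/ is underlying.

/vapatʃ/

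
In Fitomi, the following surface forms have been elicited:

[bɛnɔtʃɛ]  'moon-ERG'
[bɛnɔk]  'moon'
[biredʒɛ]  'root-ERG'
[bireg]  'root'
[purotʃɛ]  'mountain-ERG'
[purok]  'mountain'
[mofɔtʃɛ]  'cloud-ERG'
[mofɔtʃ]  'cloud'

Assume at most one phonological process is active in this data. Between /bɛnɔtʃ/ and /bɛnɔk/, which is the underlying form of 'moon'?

The root 'moon' surfaces as [bɛnɔtʃɛ] and [bɛnɔk], with a stem-final [tʃ] ~ [k] alternation.
Compare 'cloud', with invariant [tʃ] in [mofɔtʃɛ] and [mofɔtʃ]: an analysis with underlying /tʃ/ and a rule producing [k] in isolation would wrongly predict alternation here too.
Therefore /k/ is basic and [tʃ] is derived by palatalization before a front vowel (/k/ and /g/ become palato-alveolar [tʃ] and [dʒ] before a front vowel).

/bɛnɔk/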